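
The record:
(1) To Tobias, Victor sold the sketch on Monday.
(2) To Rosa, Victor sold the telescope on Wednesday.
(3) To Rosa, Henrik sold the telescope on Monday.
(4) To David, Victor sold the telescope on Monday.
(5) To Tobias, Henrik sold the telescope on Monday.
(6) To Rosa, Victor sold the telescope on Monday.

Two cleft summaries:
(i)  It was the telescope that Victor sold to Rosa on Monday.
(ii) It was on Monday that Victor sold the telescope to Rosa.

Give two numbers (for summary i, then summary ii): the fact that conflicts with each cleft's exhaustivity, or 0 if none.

0, 2

Summary (i) focuses "the telescope" (the thing); background agent = Victor, recipient = Rosa, setting = on Monday. No fact matches that background with a different thing, so 0.
Summary (ii) focuses "on Monday" (the setting); background agent = Victor, thing = the telescope, recipient = Rosa. Fact (2) matches that background with setting = on Wednesday — refutes (ii).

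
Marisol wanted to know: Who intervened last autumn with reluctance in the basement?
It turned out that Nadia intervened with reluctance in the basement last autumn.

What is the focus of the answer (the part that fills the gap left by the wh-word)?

The wh-word "who" asks about the subject (agent).
In the answer, "last autumn", "in the basement" and "with reluctance" are given — repeated from the question.
The constituent filling the subject (agent) gap is "Nadia"; that is the focus and would carry nuclear stress.

Nadia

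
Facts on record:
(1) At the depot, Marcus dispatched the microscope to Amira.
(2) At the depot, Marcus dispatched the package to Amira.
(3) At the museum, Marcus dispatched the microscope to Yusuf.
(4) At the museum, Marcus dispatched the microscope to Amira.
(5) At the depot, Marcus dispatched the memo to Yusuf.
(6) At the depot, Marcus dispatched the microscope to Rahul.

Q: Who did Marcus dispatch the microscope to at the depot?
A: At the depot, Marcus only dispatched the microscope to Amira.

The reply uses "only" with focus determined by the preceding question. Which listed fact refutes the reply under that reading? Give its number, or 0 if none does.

The question "Who did ... to ...?" targets the recipient, so in the reply the focus falls on "Amira".
So "only" ranges over recipients; the rest (same agent, thing, setting (Marcus / the microscope / at the depot)) is presupposed.
Fact (6) keeps same agent, thing, setting (Marcus / the microscope / at the depot) but has recipient = Rahul; that refutes the reply.
(Fact (2) would refute a reading with focus on the thing — but that is not what the question asks.)

6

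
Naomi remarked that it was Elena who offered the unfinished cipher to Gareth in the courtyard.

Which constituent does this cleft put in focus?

Elena

In an it-cleft "It was X that/who ...", the clefted constituent X is the focus; the that/who-clause expresses the presupposed open proposition.
Here the focus is "Elena". The backgrounded (presupposed) material includes "the unfinished cipher", "to Gareth" and "in the courtyard".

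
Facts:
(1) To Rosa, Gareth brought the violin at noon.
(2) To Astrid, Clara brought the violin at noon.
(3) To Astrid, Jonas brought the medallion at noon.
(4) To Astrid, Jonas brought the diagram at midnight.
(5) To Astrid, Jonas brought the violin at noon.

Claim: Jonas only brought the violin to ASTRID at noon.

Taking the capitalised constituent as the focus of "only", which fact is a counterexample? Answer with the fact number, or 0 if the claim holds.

0

The capitals mark "Astrid" as focus. So "only" rules out other recipients, with the rest (Jonas as agent and the violin as thing and at noon as setting) as background.
No fact matches Jonas as agent and the violin as thing and at noon as setting with a different recipient — every other fact differs on at least one backgrounded slot. So no fact refutes it.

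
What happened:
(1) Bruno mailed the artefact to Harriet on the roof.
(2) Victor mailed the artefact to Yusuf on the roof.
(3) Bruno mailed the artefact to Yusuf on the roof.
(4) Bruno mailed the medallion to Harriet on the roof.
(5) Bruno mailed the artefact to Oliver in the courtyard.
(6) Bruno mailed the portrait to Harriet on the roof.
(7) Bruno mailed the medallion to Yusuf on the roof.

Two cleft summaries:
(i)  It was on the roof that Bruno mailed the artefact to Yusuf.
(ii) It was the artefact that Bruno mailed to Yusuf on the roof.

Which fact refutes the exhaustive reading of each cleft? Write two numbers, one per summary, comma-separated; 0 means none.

Summary (i) focuses "on the roof" (the setting); background Bruno as agent and the artefact as thing and Yusuf as recipient. No fact matches that background with a different setting, so 0.
Summary (ii) focuses "the artefact" (the thing); background Bruno as agent and Yusuf as recipient and on the roof as setting. Fact (7) matches that background with thing = the medallion — refutes (ii).

0, 7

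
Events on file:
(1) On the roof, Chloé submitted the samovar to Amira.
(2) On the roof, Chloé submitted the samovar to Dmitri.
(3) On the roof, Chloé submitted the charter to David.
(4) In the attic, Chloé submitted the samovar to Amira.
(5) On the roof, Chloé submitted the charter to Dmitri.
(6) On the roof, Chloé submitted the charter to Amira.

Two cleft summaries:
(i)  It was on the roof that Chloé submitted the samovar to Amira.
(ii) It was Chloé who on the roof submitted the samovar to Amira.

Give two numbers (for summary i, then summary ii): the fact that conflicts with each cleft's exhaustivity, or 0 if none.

4, 0

(i): focus "on the roof". Looking for agent = Chloé, thing = the samovar, recipient = Amira with some other setting — fact (4) has in the attic there. Refuted.
(ii): focus "Chloé". No fact shares thing = the samovar, recipient = Amira, setting = on the roof with a different agent. 0.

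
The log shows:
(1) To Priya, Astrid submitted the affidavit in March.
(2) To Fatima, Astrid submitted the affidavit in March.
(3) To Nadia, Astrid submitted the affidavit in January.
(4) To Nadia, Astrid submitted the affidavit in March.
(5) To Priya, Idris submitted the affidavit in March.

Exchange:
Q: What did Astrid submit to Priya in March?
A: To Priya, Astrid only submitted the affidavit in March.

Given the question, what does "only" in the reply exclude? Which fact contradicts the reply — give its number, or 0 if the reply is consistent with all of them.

Answering "What did ...?" puts focus on the thing — here, "the affidavit".
"Only" then excludes alternative things while the background — same agent, recipient, setting (Astrid / Priya / in March) — is held fixed.
No listed fact shares that background with another thing. Nothing contradicts the reply.
(Fact (2) would refute a reading with focus on the recipient — but that is not what the question asks.)

0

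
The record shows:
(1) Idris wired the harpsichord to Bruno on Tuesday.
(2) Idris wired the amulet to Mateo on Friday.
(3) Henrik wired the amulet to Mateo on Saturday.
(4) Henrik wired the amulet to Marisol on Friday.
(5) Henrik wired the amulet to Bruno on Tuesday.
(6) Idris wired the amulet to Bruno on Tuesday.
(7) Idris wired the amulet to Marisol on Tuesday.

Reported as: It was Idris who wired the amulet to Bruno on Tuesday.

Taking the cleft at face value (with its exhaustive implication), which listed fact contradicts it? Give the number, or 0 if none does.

5

Focus of the cleft: "Idris" (the agent). Presupposed background: thing = the amulet, recipient = Bruno, setting = on Tuesday.
Exhaustivity: Idris is the only agent satisfying that background.
Fact (5) shares the background but with agent = Henrik; exhaustivity is violated.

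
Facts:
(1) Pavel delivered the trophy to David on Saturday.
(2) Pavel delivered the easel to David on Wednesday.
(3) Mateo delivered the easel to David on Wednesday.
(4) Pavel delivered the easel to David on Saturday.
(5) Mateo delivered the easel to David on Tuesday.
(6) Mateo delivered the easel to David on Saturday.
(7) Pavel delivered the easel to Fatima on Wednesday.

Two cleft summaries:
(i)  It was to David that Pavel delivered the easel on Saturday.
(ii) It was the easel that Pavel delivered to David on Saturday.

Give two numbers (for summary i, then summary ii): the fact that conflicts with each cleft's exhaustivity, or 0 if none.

0, 1

(i): focus "David". No fact shares Pavel as agent and the easel as thing and on Saturday as setting with a different recipient. 0.
(ii): focus "the easel". Looking for Pavel as agent and David as recipient and on Saturday as setting with some other thing — fact (1) has the trophy there. Refuted.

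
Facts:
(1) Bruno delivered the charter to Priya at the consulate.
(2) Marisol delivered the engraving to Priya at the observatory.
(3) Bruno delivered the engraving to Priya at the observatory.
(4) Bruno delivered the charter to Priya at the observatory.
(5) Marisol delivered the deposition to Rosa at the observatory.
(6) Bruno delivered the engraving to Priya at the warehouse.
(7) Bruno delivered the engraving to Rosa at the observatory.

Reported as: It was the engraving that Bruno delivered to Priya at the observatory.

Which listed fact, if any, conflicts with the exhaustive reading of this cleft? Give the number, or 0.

4

The cleft puts "the engraving" in focus and presupposes the open proposition with Bruno as agent and Priya as recipient and at the observatory as setting.
The exhaustive reading says no other thing fits that background.
But fact (4) also has Bruno as agent and Priya as recipient and at the observatory as setting, with thing = the charter — so the exhaustive reading fails.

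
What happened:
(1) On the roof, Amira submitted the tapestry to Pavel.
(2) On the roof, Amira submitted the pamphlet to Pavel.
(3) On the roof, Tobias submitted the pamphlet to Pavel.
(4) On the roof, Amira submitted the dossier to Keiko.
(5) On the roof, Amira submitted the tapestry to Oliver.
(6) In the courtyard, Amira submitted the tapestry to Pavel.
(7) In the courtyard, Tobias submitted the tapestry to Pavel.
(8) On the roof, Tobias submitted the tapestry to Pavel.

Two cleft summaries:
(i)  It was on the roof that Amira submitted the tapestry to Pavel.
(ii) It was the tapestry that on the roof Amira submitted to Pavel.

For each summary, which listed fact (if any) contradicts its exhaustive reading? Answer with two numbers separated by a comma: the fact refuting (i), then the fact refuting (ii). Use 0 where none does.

6, 2

(i): focus "on the roof". Looking for Amira as agent and the tapestry as thing and Pavel as recipient with some other setting — fact (6) has in the courtyard there. Refuted.
(ii): focus "the tapestry". Looking for Amira as agent and Pavel as recipient and on the roof as setting with some other thing — fact (2) has the pamphlet there. Refuted.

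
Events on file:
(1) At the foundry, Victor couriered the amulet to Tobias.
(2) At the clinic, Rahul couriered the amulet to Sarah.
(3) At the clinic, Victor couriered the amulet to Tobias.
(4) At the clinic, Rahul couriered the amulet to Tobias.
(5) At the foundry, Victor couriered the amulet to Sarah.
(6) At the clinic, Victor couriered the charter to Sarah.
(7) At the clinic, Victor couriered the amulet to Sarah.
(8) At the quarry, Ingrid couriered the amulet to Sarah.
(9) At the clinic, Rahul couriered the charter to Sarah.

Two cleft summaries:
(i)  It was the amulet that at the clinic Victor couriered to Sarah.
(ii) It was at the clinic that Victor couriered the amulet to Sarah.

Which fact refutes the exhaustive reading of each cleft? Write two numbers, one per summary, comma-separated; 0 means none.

6, 5

(i): focus "the amulet". Looking for agent = Victor, recipient = Sarah, setting = at the clinic with some other thing — fact (6) has the charter there. Refuted.
(ii): focus "at the clinic". Looking for agent = Victor, thing = the amulet, recipient = Sarah with some other setting — fact (5) has at the foundry there. Refuted.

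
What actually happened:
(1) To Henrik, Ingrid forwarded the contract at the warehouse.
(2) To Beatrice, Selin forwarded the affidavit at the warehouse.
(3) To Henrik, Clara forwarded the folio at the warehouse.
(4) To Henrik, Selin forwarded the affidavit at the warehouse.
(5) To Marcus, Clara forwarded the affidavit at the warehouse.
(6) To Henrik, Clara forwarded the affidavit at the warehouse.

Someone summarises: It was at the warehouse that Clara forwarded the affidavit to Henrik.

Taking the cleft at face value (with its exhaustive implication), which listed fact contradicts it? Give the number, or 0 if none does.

0

Focus of the cleft: "at the warehouse" (the setting). Presupposed background: same agent, thing, recipient (Clara / the affidavit / Henrik).
Exhaustivity: at the warehouse is the only setting satisfying that background.
No listed fact matches the background with a different setting. Exhaustivity holds.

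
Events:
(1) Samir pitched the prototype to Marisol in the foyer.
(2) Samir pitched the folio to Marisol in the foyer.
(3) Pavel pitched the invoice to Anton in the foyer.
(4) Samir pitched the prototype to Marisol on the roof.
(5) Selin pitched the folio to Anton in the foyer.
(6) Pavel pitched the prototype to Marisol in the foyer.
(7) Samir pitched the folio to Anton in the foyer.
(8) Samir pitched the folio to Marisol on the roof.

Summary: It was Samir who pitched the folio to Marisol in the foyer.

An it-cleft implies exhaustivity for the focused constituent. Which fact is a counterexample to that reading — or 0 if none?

0

The cleft puts "Samir" in focus and presupposes the open proposition with thing = the folio, recipient = Marisol, setting = in the foyer.
The exhaustive reading says no other agent fits that background.
No listed fact matches the background with a different agent. Exhaustivity holds.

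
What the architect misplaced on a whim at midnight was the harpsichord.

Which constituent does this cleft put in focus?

the harpsichord

In a pseudo-cleft "What ... was X", the post-copular constituent X is the focus.
Here the focus is "the harpsichord". The backgrounded (presupposed) material includes "the architect", "on a whim" and "at midnight".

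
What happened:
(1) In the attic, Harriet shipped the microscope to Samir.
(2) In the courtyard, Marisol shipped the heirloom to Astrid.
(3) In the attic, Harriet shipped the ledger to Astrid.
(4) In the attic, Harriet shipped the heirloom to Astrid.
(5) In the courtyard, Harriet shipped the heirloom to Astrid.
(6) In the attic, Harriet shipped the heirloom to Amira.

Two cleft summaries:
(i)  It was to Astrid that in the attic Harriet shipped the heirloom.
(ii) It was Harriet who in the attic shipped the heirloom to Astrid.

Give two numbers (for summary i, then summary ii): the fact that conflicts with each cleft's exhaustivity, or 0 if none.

(i): focus "Astrid". Looking for Harriet as agent and the heirloom as thing and in the attic as setting with some other recipient — fact (6) has Amira there. Refuted.
(ii): focus "Harriet". No fact shares the heirloom as thing and Astrid as recipient and in the attic as setting with a different agent. 0.

6, 0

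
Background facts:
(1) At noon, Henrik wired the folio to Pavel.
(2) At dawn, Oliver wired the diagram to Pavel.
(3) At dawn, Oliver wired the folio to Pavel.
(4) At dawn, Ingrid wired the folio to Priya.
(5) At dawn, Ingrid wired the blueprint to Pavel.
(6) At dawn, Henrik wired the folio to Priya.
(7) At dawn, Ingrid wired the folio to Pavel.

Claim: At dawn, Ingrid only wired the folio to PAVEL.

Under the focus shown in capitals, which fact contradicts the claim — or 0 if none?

Focus (in capitals) is "Pavel" — the recipient. "Only" excludes alternative recipients while holding fixed agent = Ingrid, thing = the folio, setting = at dawn.
Fact (4) shares the background but differs in recipient (Priya) — a counterexample.

4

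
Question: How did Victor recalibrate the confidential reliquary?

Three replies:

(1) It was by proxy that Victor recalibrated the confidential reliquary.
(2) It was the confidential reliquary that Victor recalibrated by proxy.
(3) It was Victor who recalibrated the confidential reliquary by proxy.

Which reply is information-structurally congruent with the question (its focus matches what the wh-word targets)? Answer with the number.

The question word "how" targets the manner.
Option (1) clefts "by proxy" — that matches what the question asks about.
Option (2) clefts "the confidential reliquary" — the direct object, not what was asked.
Option (3) clefts "Victor" — the subject (agent), not what was asked.
So the congruent reply is (1).

1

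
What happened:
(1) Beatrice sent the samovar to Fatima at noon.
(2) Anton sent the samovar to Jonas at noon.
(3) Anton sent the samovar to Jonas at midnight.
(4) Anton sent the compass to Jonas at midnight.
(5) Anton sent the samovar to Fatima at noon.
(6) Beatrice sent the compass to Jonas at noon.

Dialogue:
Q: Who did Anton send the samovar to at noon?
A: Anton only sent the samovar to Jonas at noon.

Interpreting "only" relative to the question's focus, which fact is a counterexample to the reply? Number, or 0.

The question "Who did ... to ...?" targets the recipient, so in the reply the focus falls on "Jonas".
"Only" then excludes alternative recipients while the background — Anton as agent and the samovar as thing and at noon as setting — is held fixed.
Fact (5) keeps Anton as agent and the samovar as thing and at noon as setting but has recipient = Fatima; that refutes the reply.
(Fact (3) would refute a reading with focus on the setting — but that is not what the question asks.)

5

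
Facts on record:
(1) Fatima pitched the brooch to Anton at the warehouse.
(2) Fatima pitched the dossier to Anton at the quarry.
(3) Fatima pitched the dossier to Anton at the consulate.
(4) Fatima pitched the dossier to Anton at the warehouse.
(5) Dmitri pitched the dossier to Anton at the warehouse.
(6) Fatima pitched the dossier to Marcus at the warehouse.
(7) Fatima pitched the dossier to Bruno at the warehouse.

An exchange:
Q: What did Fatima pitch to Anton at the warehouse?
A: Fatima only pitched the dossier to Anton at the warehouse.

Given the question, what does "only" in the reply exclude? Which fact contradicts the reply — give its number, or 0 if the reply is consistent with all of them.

Answering "What did ...?" puts focus on the thing — here, "the dossier".
"Only" then excludes alternative things while the background — same agent, recipient, setting (Fatima / Anton / at the warehouse) — is held fixed.
Fact (1) keeps same agent, recipient, setting (Fatima / Anton / at the warehouse) but has thing = the brooch; that refutes the reply.
(Fact (2) would refute a reading with focus on the setting — but that is not what the question asks.)

1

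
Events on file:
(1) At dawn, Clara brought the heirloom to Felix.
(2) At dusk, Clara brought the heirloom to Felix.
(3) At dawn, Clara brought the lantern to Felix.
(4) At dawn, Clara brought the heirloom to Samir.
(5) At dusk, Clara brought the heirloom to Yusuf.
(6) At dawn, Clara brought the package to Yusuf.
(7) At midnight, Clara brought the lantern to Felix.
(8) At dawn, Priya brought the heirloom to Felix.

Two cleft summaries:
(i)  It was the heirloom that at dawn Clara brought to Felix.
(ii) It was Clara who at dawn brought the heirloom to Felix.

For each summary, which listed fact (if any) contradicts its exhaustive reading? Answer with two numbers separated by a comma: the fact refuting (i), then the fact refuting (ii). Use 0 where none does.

Summary (i) focuses "the heirloom" (the thing); background same agent, recipient, setting (Clara / Felix / at dawn). Fact (3) matches that background with thing = the lantern — refutes (i).
Summary (ii) focuses "Clara" (the agent); background same thing, recipient, setting (the heirloom / Felix / at dawn). Fact (8) matches that background with agent = Priya — refutes (ii).

3, 8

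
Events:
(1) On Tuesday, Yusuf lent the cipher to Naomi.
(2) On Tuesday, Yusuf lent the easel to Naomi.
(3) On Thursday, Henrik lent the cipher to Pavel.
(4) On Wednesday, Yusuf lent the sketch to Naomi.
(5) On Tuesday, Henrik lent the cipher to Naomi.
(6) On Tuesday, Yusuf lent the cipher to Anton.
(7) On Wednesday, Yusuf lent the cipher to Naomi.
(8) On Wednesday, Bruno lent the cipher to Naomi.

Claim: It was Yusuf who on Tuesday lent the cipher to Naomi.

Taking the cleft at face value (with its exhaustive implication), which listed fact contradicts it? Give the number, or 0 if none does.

5

Focus of the cleft: "Yusuf" (the agent). Presupposed background: same thing, recipient, setting (the cipher / Naomi / on Tuesday).
Exhaustivity: Yusuf is the only agent satisfying that background.
But fact (5) also has same thing, recipient, setting (the cipher / Naomi / on Tuesday), with agent = Henrik — so the exhaustive reading fails.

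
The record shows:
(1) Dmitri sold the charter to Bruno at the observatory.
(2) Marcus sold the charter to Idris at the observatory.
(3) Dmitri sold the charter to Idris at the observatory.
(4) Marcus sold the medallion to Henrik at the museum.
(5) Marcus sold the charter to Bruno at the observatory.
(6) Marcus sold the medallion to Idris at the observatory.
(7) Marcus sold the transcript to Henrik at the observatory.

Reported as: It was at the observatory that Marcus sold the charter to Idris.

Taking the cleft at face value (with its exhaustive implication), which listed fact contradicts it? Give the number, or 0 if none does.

0

Focus of the cleft: "at the observatory" (the setting). Presupposed background: same agent, thing, recipient (Marcus / the charter / Idris).
Exhaustivity: at the observatory is the only setting satisfying that background.
No listed fact matches the background with a different setting. Exhaustivity holds.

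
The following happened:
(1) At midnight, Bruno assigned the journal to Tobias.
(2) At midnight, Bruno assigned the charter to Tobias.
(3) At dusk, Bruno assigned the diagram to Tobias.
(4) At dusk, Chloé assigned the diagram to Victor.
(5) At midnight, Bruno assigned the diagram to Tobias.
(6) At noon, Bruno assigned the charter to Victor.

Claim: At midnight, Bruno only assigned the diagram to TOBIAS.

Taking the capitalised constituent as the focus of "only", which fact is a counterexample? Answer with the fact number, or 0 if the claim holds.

The capitals mark "Tobias" as focus. So "only" rules out other recipients, with the rest (same agent, thing, setting (Bruno / the diagram / at midnight)) as background.
Every other fact changes something in the background, not just the recipient. Nothing refutes the claim.

0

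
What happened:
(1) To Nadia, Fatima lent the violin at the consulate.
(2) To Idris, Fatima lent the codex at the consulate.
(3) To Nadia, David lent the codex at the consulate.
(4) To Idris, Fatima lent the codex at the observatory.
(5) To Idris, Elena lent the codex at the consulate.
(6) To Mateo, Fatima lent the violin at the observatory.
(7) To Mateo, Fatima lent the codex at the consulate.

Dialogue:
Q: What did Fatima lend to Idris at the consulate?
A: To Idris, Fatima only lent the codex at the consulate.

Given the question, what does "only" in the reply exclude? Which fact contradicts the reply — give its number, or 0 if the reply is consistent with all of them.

Answering "What did ...?" puts focus on the thing — here, "the codex".
So "only" ranges over things; the rest (agent = Fatima, recipient = Idris, setting = at the consulate) is presupposed.
No fact keeps agent = Fatima, recipient = Idris, setting = at the consulate while changing the thing; every other fact differs on something backgrounded. The reply stands.
(Fact (7) would refute a reading with focus on the recipient — but that is not what the question asks.)

0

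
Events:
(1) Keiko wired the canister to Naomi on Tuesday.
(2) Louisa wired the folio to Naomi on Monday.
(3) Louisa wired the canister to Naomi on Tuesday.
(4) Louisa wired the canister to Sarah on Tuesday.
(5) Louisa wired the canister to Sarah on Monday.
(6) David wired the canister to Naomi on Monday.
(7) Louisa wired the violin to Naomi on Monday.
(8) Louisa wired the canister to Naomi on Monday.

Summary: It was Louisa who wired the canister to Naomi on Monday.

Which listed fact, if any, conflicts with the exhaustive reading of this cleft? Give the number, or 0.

Focus of the cleft: "Louisa" (the agent). Presupposed background: the canister as thing and Naomi as recipient and on Monday as setting.
Exhaustivity: Louisa is the only agent satisfying that background.
Fact (6) shares the background but with agent = David; exhaustivity is violated.

6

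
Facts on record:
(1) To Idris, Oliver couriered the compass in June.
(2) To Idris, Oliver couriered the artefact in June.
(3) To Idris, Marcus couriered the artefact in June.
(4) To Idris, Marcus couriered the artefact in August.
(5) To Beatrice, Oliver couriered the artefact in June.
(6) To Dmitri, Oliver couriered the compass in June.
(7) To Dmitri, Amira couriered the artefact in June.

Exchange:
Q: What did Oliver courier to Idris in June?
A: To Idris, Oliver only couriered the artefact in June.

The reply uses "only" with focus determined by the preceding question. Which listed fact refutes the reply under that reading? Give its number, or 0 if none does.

Answering "What did ...?" puts focus on the thing — here, "the artefact".
"Only" then excludes alternative things while the background — agent = Oliver, recipient = Idris, setting = in June — is held fixed.
Fact (1) shares the background with a different thing (the compass) — counterexample.
(Fact (5) would refute a reading with focus on the recipient — but that is not what the question asks.)

1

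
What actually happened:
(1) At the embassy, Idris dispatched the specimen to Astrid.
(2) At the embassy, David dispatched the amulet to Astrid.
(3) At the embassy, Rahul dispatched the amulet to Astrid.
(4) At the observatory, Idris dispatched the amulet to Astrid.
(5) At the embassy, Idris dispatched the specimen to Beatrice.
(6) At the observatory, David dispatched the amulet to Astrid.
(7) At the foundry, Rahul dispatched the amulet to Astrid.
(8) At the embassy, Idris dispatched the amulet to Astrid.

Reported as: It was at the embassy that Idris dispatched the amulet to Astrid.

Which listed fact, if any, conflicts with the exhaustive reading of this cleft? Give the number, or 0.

4

The cleft puts "at the embassy" in focus and presupposes the open proposition with agent = Idris, thing = the amulet, recipient = Astrid.
The exhaustive reading says no other setting fits that background.
But fact (4) also has agent = Idris, thing = the amulet, recipient = Astrid, with setting = at the observatory — so the exhaustive reading fails.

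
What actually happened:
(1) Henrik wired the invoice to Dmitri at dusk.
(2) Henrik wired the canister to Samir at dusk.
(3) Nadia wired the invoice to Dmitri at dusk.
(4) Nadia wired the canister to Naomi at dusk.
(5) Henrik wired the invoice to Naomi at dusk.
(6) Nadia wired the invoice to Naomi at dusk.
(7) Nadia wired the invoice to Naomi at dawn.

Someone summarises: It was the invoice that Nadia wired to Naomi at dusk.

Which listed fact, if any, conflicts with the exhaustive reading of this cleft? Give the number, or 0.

4

The cleft puts "the invoice" in focus and presupposes the open proposition with agent = Nadia, recipient = Naomi, setting = at dusk.
Exhaustivity: the invoice is the only thing satisfying that background.
Fact (4) shares the background but with thing = the canister; exhaustivity is violated.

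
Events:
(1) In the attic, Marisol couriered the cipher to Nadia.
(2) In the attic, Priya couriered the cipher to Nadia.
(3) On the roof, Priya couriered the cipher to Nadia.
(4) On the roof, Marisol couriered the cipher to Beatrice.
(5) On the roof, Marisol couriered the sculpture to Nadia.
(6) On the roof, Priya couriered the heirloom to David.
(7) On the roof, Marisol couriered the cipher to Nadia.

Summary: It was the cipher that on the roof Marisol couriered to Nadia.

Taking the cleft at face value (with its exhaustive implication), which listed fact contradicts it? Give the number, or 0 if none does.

5

The cleft puts "the cipher" in focus and presupposes the open proposition with agent = Marisol, recipient = Nadia, setting = on the roof.
The exhaustive reading says no other thing fits that background.
Fact (5) shares the background but with thing = the sculpture; exhaustivity is violated.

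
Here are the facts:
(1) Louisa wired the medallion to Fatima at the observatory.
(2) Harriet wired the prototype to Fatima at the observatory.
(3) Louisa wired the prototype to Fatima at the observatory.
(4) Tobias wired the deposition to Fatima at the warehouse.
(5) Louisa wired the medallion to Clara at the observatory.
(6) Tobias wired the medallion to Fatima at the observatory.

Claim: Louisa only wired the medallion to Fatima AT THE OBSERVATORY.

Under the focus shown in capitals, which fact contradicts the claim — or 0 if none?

0

Focus (in capitals) is "at the observatory" — the setting. "Only" excludes alternative settings while holding fixed same agent, thing, recipient (Louisa / the medallion / Fatima).
No fact matches same agent, thing, recipient (Louisa / the medallion / Fatima) with a different setting — every other fact differs on at least one backgrounded slot. So no fact refutes it.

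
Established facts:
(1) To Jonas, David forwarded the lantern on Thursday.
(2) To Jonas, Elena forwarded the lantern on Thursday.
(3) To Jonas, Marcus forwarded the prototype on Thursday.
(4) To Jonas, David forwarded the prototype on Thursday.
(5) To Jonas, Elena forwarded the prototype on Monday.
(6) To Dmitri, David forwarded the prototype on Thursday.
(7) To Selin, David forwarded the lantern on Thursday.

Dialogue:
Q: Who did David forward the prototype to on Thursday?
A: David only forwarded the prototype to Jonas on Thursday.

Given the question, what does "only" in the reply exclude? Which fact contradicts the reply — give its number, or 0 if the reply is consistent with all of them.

Answering "Who did ... to ...?" puts focus on the recipient — here, "Jonas".
So "only" ranges over recipients; the rest (same agent, thing, setting (David / the prototype / on Thursday)) is presupposed.
Fact (6) keeps same agent, thing, setting (David / the prototype / on Thursday) but has recipient = Dmitri; that refutes the reply.
(Fact (1) would refute a reading with focus on the thing — but that is not what the question asks.)

6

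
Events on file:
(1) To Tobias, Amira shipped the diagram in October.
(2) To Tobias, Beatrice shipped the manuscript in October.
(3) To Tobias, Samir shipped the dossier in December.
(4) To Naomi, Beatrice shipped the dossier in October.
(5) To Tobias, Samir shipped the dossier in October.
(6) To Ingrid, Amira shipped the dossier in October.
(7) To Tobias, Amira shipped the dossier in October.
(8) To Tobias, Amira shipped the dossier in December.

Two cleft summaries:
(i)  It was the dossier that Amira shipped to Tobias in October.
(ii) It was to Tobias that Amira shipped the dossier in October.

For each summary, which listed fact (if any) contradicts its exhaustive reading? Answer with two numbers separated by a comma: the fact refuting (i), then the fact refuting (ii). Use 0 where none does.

1, 6

Summary (i) focuses "the dossier" (the thing); background same agent, recipient, setting (Amira / Tobias / in October). Fact (1) matches that background with thing = the diagram — refutes (i).
Summary (ii) focuses "Tobias" (the recipient); background same agent, thing, setting (Amira / the dossier / in October). Fact (6) matches that background with recipient = Ingrid — refutes (ii).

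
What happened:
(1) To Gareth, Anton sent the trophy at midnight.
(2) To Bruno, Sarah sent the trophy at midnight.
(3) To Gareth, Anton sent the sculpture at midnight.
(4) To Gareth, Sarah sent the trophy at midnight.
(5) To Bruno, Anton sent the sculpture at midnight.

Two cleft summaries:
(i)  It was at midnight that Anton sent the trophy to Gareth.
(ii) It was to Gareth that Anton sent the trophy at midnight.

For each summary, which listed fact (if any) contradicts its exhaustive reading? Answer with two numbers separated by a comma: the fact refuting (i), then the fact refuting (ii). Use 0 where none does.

0, 0

(i): focus "at midnight". No fact shares same agent, thing, recipient (Anton / the trophy / Gareth) with a different setting. 0.
(ii): focus "Gareth". No fact shares same agent, thing, setting (Anton / the trophy / at midnight) with a different recipient. 0.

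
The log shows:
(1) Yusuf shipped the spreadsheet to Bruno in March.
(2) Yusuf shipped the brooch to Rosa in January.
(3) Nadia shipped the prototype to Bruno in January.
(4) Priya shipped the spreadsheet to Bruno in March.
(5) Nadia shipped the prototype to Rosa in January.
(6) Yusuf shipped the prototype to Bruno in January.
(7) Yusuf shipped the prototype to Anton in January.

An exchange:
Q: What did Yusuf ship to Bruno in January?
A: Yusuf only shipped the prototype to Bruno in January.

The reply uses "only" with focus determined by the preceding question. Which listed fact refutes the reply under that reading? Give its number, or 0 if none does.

The question "What did ...?" targets the thing, so in the reply the focus falls on "the prototype".
So "only" ranges over things; the rest (same agent, recipient, setting (Yusuf / Bruno / in January)) is presupposed.
No listed fact shares that background with another thing. Nothing contradicts the reply.
(Fact (7) would refute a reading with focus on the recipient — but that is not what the question asks.)

0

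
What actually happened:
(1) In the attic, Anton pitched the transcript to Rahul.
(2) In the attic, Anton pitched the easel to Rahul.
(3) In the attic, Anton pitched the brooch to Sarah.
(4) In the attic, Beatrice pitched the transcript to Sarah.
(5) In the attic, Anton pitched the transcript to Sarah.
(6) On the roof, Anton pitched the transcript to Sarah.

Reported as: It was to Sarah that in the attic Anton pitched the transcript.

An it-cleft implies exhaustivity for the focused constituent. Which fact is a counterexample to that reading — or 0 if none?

Focus of the cleft: "Sarah" (the recipient). Presupposed background: same agent, thing, setting (Anton / the transcript / in the attic).
The exhaustive reading says no other recipient fits that background.
Fact (1) shares the background but with recipient = Rahul; exhaustivity is violated.

1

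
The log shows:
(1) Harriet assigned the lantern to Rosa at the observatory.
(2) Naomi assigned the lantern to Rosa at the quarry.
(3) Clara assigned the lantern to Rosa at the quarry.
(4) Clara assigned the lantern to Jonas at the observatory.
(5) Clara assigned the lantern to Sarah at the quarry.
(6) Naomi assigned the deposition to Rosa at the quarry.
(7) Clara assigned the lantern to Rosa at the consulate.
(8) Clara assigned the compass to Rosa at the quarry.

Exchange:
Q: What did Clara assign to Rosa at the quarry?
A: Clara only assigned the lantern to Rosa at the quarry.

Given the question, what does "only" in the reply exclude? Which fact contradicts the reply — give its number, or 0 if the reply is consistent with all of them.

Answering "What did ...?" puts focus on the thing — here, "the lantern".
So "only" ranges over things; the rest (agent = Clara, recipient = Rosa, setting = at the quarry) is presupposed.
Fact (8) shares the background with a different thing (the compass) — counterexample.
(Fact (5) would refute a reading with focus on the recipient — but that is not what the question asks.)

8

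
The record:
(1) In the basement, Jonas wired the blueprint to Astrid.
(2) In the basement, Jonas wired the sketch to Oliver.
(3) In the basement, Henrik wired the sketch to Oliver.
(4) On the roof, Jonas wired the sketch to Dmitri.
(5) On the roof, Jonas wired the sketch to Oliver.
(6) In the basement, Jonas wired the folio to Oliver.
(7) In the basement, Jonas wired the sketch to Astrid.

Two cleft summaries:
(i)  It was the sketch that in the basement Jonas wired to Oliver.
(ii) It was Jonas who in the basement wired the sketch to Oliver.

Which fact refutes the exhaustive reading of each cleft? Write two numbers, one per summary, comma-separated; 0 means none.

6, 3

Summary (i) focuses "the sketch" (the thing); background same agent, recipient, setting (Jonas / Oliver / in the basement). Fact (6) matches that background with thing = the folio — refutes (i).
Summary (ii) focuses "Jonas" (the agent); background same thing, recipient, setting (the sketch / Oliver / in the basement). Fact (3) matches that background with agent = Henrik — refutes (ii).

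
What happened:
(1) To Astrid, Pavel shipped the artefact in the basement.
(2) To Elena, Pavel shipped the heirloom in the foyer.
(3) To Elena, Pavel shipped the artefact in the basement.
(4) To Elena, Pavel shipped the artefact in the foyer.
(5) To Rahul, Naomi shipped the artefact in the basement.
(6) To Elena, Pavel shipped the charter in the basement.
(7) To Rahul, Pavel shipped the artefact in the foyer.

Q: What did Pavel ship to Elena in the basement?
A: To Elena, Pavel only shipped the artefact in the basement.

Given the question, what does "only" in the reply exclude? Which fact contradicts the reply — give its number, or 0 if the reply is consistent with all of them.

6

Answering "What did ...?" puts focus on the thing — here, "the artefact".
So "only" ranges over things; the rest (same agent, recipient, setting (Pavel / Elena / in the basement)) is presupposed.
Fact (6) keeps same agent, recipient, setting (Pavel / Elena / in the basement) but has thing = the charter; that refutes the reply.
(Fact (4) would refute a reading with focus on the setting — but that is not what the question asks.)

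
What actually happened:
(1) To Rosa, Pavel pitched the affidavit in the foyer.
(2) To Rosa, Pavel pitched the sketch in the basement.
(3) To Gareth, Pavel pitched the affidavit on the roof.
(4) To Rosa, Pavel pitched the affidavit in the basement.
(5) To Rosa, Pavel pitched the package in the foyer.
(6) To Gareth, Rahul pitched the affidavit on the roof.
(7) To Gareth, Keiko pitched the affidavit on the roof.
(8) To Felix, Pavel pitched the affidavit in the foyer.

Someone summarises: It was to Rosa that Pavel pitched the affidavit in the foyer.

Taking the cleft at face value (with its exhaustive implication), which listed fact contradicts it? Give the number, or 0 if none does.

8

Focus of the cleft: "Rosa" (the recipient). Presupposed background: Pavel as agent and the affidavit as thing and in the foyer as setting.
The exhaustive reading says no other recipient fits that background.
But fact (8) also has Pavel as agent and the affidavit as thing and in the foyer as setting, with recipient = Felix — so the exhaustive reading fails.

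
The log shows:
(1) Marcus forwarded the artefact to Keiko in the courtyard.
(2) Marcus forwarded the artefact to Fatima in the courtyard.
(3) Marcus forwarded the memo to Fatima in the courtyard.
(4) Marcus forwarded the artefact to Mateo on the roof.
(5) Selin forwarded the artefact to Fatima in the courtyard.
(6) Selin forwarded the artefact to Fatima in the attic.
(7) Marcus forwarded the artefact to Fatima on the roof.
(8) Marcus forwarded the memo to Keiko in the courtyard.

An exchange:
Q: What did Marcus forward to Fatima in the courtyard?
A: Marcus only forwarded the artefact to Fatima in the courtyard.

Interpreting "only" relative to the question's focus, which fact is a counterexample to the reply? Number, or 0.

Answering "What did ...?" puts focus on the thing — here, "the artefact".
"Only" then excludes alternative things while the background — same agent, recipient, setting (Marcus / Fatima / in the courtyard) — is held fixed.
Fact (3) shares the background with a different thing (the memo) — counterexample.
(Fact (1) would refute a reading with focus on the recipient — but that is not what the question asks.)

3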